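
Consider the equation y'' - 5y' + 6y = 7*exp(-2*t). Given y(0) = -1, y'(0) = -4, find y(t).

Characteristic equation r² - 5r + 6 = 0 factors as (r - 2)(r - 3) = 0, so r = 2, 3.
Hence y_h = C1*exp(2*t) + C2*exp(3*t).
Try y_p = A*exp(-2*t). Substituting into the equation and dividing by exp(-2*t) gives A = 7/20, so y_p = 7*exp(-2*t)/20.
General solution: y = 7*exp(-2*t)/20 + C1*exp(2*t) + C2*exp(3*t).
Apply the initial conditions: y(0) = 7/20 + C1 + C2 = -1 and y'(0) = -7/10 + 2*C1 + 3*C2 = -4. Solving gives C1 = -3/4, C2 = -3/5.

y = -3*exp(2*t)/4 - 3*exp(3*t)/5 + 7*exp(-2*t)/20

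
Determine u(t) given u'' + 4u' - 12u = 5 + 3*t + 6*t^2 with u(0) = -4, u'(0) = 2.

Characteristic equation r² + 4r - 12 = 0 factors as (r - 2)(r + 6) = 0, so r = 2, -6.
Hence u_h = C1*exp(2*t) + C2*exp(-6*t).
For the particular solution try u_p = A0 + A1*t + A2*t^2. Substituting and matching coefficients of each power of t gives A0 = -25/36, A1 = -7/12, A2 = -1/2, so u_p = -25/36 - 7*t/12 - t^2/2.
General solution: u = -25/36 - 7*t/12 - t^2/2 + C1*exp(2*t) + C2*exp(-6*t).
Apply the initial conditions: u(0) = -25/36 + C1 + C2 = -4 and u'(0) = -7/12 - 6*C2 + 2*C1 = 2. Solving gives C1 = -69/32, C2 = -331/288.

u = -25/36 - 331*exp(-6*t)/288 - 69*exp(2*t)/32 - 7*t/12 - t**2/2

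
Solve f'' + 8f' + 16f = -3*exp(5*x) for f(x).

f = -exp(5*x)/27 + C1*exp(-4*x) + C2*x*exp(-4*x)

Characteristic equation r² + 8r + 16 = 0 has discriminant (8)² - 4·(16) = 0, so r = -4 is a repeated root.
Hence f_h = (C1 + C2*x)*exp(-4*x).
Try f_p = A*exp(5*x). Substituting into the equation and dividing by exp(5*x) gives A = -1/27, so f_p = -exp(5*x)/27.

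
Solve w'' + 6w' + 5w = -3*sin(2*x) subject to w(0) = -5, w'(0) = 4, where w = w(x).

Characteristic equation r² + 6r + 5 = 0 factors as (r + 5)(r + 1) = 0, so r = -5, -1.
Hence w_h = C1*exp(-5*x) + C2*exp(-x).
Try w_p = A*cos(2*x) + B*sin(2*x). Substituting and equating the coefficients of cos(2x) and sin(2x) gives A = 36/145, B = -3/145, so w_p = -3*sin(2*x)/145 + 36*cos(2*x)/145.
General solution: w = -3*sin(2*x)/145 + 36*cos(2*x)/145 + C1*exp(-5*x) + C2*exp(-x).
Apply the initial conditions: w(0) = 36/145 + C1 + C2 = -5 and w'(0) = -6/145 - C2 - 5*C1 = 4. Solving gives C1 = 35/116, C2 = -111/20.

w = -111*exp(-x)/20 - 3*sin(2*x)/145 + 35*exp(-5*x)/116 + 36*cos(2*x)/145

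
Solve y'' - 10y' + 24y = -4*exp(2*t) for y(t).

Characteristic equation r² - 10r + 24 = 0 factors as (r - 4)(r - 6) = 0, so r = 4, 6.
Hence y_h = C1*exp(4*t) + C2*exp(6*t).
Try y_p = A*exp(2*t). Substituting into the equation and dividing by exp(2*t) gives A = -1/2, so y_p = -exp(2*t)/2.

y = -exp(2*t)/2 + C1*exp(4*t) + C2*exp(6*t)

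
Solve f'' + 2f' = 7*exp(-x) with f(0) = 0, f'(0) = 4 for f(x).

f = 11/2 - 7*exp(-x) + 3*exp(-2*x)/2

Characteristic equation r² + 2r = 0 factors as (r + 2)r = 0, so r = -2, 0.
Hence f_h = C1*exp(-2*x) + C2.
Try f_p = A*exp(-x). Substituting into the equation and dividing by exp(-x) gives A = -7, so f_p = -7*exp(-x).
General solution: f = C2 - 7*exp(-x) + C1*exp(-2*x).
Apply the initial conditions: f(0) = -7 + C1 + C2 = 0 and f'(0) = 7 - 2*C1 = 4. Solving gives C1 = 3/2, C2 = 11/2.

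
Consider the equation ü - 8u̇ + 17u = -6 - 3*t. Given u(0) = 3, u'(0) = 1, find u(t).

Characteristic equation r² - 8r + 17 = 0 has discriminant (-8)² - 4·(17) = -4 < 0, so r = 4 ± i.
Hence u_h = C1*cos(t)*exp(4*t) + C2*exp(4*t)*sin(t).
For the particular solution try u_p = A0 + A1*t. Substituting and matching coefficients of each power of t gives A0 = -126/289, A1 = -3/17, so u_p = -126/289 - 3*t/17.
General solution: u = -126/289 - 3*t/17 + C1*cos(t)*exp(4*t) + C2*exp(4*t)*sin(t).
Apply the initial conditions: u(0) = -126/289 + C1 = 3 and u'(0) = -3/17 + C2 + 4*C1 = 1. Solving gives C1 = 993/289, C2 = -3632/289.

u = -126/289 - 3*t/17 - 3632*exp(4*t)*sin(t)/289 + 993*cos(t)*exp(4*t)/289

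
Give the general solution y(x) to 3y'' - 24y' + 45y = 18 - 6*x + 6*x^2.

y = 1306/3375 + 2*x**2/15 + 2*x/225 + C1*exp(5*x) + C2*exp(3*x)

Divide through by 3: y'' - 8y' + 15y = 6 - 2*x + 2*x^2.
Characteristic equation r² - 8r + 15 = 0 factors as (r - 5)(r - 3) = 0, so r = 5, 3.
Hence y_h = C1*exp(5*x) + C2*exp(3*x).
For the particular solution try y_p = A0 + A1*x + A2*x^2. Substituting and matching coefficients of each power of x gives A0 = 1306/3375, A1 = 2/225, A2 = 2/15, so y_p = 1306/3375 + 2*x^2/15 + 2*x/225.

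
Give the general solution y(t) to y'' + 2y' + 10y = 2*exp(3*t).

y = 2*exp(3*t)/25 + C1*cos(3*t)*exp(-t) + C2*exp(-t)*sin(3*t)

Characteristic equation r² + 2r + 10 = 0 has discriminant (2)² - 4·(10) = -36 < 0, so r = -1 ± 3i.
Hence y_h = C1*cos(3*t)*exp(-t) + C2*exp(-t)*sin(3*t).
Try y_p = A*exp(3*t). Substituting into the equation and dividing by exp(3*t) gives A = 2/25, so y_p = 2*exp(3*t)/25.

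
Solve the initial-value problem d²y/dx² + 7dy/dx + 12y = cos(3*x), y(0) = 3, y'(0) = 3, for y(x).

Characteristic equation r² + 7r + 12 = 0 factors as (r + 3)(r + 4) = 0, so r = -3, -4.
Hence y_h = C1*exp(-3*x) + C2*exp(-4*x).
Try y_p = A*cos(3*x) + B*sin(3*x). Substituting and equating the coefficients of cos(3x) and sin(3x) gives A = 1/150, B = 7/150, so y_p = cos(3*x)/150 + 7*sin(3*x)/150.
General solution: y = cos(3*x)/150 + 7*sin(3*x)/150 + C1*exp(-3*x) + C2*exp(-4*x).
Apply the initial conditions: y(0) = 1/150 + C1 + C2 = 3 and y'(0) = 7/50 - 4*C2 - 3*C1 = 3. Solving gives C1 = 89/6, C2 = -296/25.

y = -296*exp(-4*x)/25 + cos(3*x)/150 + 7*sin(3*x)/150 + 89*exp(-3*x)/6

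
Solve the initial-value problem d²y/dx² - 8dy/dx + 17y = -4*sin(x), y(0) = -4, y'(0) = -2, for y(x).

y = -sin(x)/5 - cos(x)/10 - 39*cos(x)*exp(4*x)/10 + 69*exp(4*x)*sin(x)/5

Characteristic equation r² - 8r + 17 = 0 has discriminant (-8)² - 4·(17) = -4 < 0, so r = 4 ± i.
Hence y_h = C1*cos(x)*exp(4*x) + C2*exp(4*x)*sin(x).
Try y_p = A*cos(x) + B*sin(x). Substituting and equating the coefficients of cos(x) and sin(x) gives A = -1/10, B = -1/5, so y_p = -sin(x)/5 - cos(x)/10.
General solution: y = -sin(x)/5 - cos(x)/10 + C1*cos(x)*exp(4*x) + C2*exp(4*x)*sin(x).
Apply the initial conditions: y(0) = -1/10 + C1 = -4 and y'(0) = -1/5 + C2 + 4*C1 = -2. Solving gives C1 = -39/10, C2 = 69/5.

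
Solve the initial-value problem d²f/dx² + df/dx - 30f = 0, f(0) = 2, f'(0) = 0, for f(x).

f = 10*exp(-6*x)/11 + 12*exp(5*x)/11

Characteristic equation r² + r - 30 = 0 factors as (r + 6)(r - 5) = 0, so r = -6, 5.
Hence f_h = C1*exp(-6*x) + C2*exp(5*x).
Apply the initial conditions: f(0) = C1 + C2 = 2 and f'(0) = -6*C1 + 5*C2 = 0. Solving gives C1 = 10/11, C2 = 12/11.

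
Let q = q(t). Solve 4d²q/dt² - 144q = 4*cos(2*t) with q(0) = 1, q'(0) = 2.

q = -cos(2*t)/40 + 83*exp(-6*t)/240 + 163*exp(6*t)/240

Divide through by 4: q'' - 36q = cos(2*t).
Characteristic equation r² - 36 = 0 factors as (r + 6)(r - 6) = 0, so r = -6, 6.
Hence q_h = C1*exp(-6*t) + C2*exp(6*t).
Try q_p = A*cos(2*t) + B*sin(2*t). Substituting and equating the coefficients of cos(2t) and sin(2t) gives A = -1/40, B = 0, so q_p = -cos(2*t)/40.
General solution: q = -cos(2*t)/40 + C1*exp(-6*t) + C2*exp(6*t).
Apply the initial conditions: q(0) = -1/40 + C1 + C2 = 1 and q'(0) = -6*C1 + 6*C2 = 2. Solving gives C1 = 83/240, C2 = 163/240.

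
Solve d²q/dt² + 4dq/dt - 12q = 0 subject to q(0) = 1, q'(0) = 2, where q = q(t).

Characteristic equation r² + 4r - 12 = 0 factors as (r + 6)(r - 2) = 0, so r = -6, 2.
Hence q_h = C1*exp(-6*t) + C2*exp(2*t).
Apply the initial conditions: q(0) = C1 + C2 = 1 and q'(0) = -6*C1 + 2*C2 = 2. Solving gives C1 = 0, C2 = 1.

q = exp(2*t)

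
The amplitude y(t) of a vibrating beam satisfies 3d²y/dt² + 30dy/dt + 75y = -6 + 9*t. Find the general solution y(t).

Divide through by 3: y'' + 10y' + 25y = -2 + 3*t.
Characteristic equation r² + 10r + 25 = 0 has discriminant (10)² - 4·(25) = 0, so r = -5 is a repeated root.
Hence y_h = (C1 + C2*t)*exp(-5*t).
For the particular solution try y_p = A0 + A1*t. Substituting and matching coefficients of each power of t gives A0 = -16/125, A1 = 3/25, so y_p = -16/125 + 3*t/25.

y = -16/125 + 3*t/25 + C1*exp(-5*t) + C2*t*exp(-5*t)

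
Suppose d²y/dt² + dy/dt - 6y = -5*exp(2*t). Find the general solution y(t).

Characteristic equation r² + r - 6 = 0 factors as (r - 2)(r + 3) = 0, so r = 2, -3.
Hence y_h = C1*exp(2*t) + C2*exp(-3*t).
Since exp(2*t) solves the homogeneous equation (r = 2 is a root of multiplicity 1), multiply the trial by t. Try y_p = A*t*exp(2*t). Substituting into the equation and dividing by exp(2*t) gives A = -1, so y_p = -t*exp(2*t).

y = C1*exp(2*t) + C2*exp(-3*t) - t*exp(2*t)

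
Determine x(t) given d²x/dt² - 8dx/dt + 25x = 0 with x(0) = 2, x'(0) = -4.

Characteristic equation r² - 8r + 25 = 0 has discriminant (-8)² - 4·(25) = -36 < 0, so r = 4 ± 3i.
Hence x_h = C1*cos(3*t)*exp(4*t) + C2*exp(4*t)*sin(3*t).
Apply the initial conditions: x(0) = C1 = 2 and x'(0) = 3*C2 + 4*C1 = -4. Solving gives C1 = 2, C2 = -4.

x = -4*exp(4*t)*sin(3*t) + 2*cos(3*t)*exp(4*t)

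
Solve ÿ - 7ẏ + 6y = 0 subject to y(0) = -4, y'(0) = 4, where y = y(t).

Characteristic equation r² - 7r + 6 = 0 factors as (r - 6)(r - 1) = 0, so r = 6, 1.
Hence y_h = C1*exp(6*t) + C2*exp(t).
Apply the initial conditions: y(0) = C1 + C2 = -4 and y'(0) = C2 + 6*C1 = 4. Solving gives C1 = 8/5, C2 = -28/5.

y = -28*exp(t)/5 + 8*exp(6*t)/5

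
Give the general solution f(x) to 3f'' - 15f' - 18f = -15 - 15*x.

f = 5/36 + 5*x/6 + C1*exp(-x) + C2*exp(6*x)

Divide through by 3: f'' - 5f' - 6f = -5 - 5*x.
Characteristic equation r² - 5r - 6 = 0 factors as (r + 1)(r - 6) = 0, so r = -1, 6.
Hence f_h = C1*exp(-x) + C2*exp(6*x).
For the particular solution try f_p = A0 + A1*x. Substituting and matching coefficients of each power of x gives A0 = 5/36, A1 = 5/6, so f_p = 5/36 + 5*x/6.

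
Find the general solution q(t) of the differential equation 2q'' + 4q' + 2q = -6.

q = -3 + C1*exp(-t) + C2*t*exp(-t)

Divide through by 2: q'' + 2q' + q = -3.
Characteristic equation r² + 2r + 1 = 0 has discriminant (2)² - 4·(1) = 0, so r = -1 is a repeated root.
Hence q_h = (C1 + C2*t)*exp(-t).
For the particular solution try q_p = A0. Substituting and matching coefficients of each power of t gives A0 = -3, so q_p = -3.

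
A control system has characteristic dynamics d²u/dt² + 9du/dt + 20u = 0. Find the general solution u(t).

Characteristic equation r² + 9r + 20 = 0 factors as (r + 4)(r + 5) = 0, so r = -4, -5.
Hence u_h = C1*exp(-4*t) + C2*exp(-5*t).

u = C1*exp(-4*t) + C2*exp(-5*t)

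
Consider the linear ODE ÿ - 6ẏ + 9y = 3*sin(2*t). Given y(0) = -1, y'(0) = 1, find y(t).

Characteristic equation r² - 6r + 9 = 0 has discriminant (-6)² - 4·(9) = 0, so r = 3 is a repeated root.
Hence y_h = (C1 + C2*t)*exp(3*t).
Try y_p = A*cos(2*t) + B*sin(2*t). Substituting and equating the coefficients of cos(2t) and sin(2t) gives A = 36/169, B = 15/169, so y_p = 15*sin(2*t)/169 + 36*cos(2*t)/169.
General solution: y = 15*sin(2*t)/169 + 36*cos(2*t)/169 + C1*exp(3*t) + C2*t*exp(3*t).
Apply the initial conditions: y(0) = 36/169 + C1 = -1 and y'(0) = 30/169 + C2 + 3*C1 = 1. Solving gives C1 = -205/169, C2 = 58/13.

y = -205*exp(3*t)/169 + 15*sin(2*t)/169 + 36*cos(2*t)/169 + 58*t*exp(3*t)/13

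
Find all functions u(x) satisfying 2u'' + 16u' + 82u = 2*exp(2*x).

u = exp(2*x)/61 + C1*cos(5*x)*exp(-4*x) + C2*exp(-4*x)*sin(5*x)

Divide through by 2: u'' + 8u' + 41u = exp(2*x).
Characteristic equation r² + 8r + 41 = 0 has discriminant (8)² - 4·(41) = -100 < 0, so r = -4 ± 5i.
Hence u_h = C1*cos(5*x)*exp(-4*x) + C2*exp(-4*x)*sin(5*x).
Try u_p = A*exp(2*x). Substituting into the equation and dividing by exp(2*x) gives A = 1/61, so u_p = exp(2*x)/61.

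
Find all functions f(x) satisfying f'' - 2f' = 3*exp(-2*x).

Characteristic equation r² - 2r = 0 factors as (r - 2)r = 0, so r = 2, 0.
Hence f_h = C1*exp(2*x) + C2.
Try f_p = A*exp(-2*x). Substituting into the equation and dividing by exp(-2*x) gives A = 3/8, so f_p = 3*exp(-2*x)/8.

f = C2 + 3*exp(-2*x)/8 + C1*exp(2*x)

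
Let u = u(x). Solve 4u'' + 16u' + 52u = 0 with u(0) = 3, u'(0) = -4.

u = 3*cos(3*x)*exp(-2*x) + 2*exp(-2*x)*sin(3*x)/3

Divide through by 4: u'' + 4u' + 13u = 0.
Characteristic equation r² + 4r + 13 = 0 has discriminant (4)² - 4·(13) = -36 < 0, so r = -2 ± 3i.
Hence u_h = C1*cos(3*x)*exp(-2*x) + C2*exp(-2*x)*sin(3*x).
Apply the initial conditions: u(0) = C1 = 3 and u'(0) = -2*C1 + 3*C2 = -4. Solving gives C1 = 3, C2 = 2/3.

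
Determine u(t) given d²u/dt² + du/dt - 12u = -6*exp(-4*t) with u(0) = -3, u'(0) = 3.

u = -78*exp(-4*t)/49 - 69*exp(3*t)/49 + 6*t*exp(-4*t)/7

Characteristic equation r² + r - 12 = 0 factors as (r + 4)(r - 3) = 0, so r = -4, 3.
Hence u_h = C1*exp(-4*t) + C2*exp(3*t).
Since exp(-4*t) solves the homogeneous equation (r = -4 is a root of multiplicity 1), multiply the trial by t. Try u_p = A*t*exp(-4*t). Substituting into the equation and dividing by exp(-4*t) gives A = 6/7, so u_p = 6*t*exp(-4*t)/7.
General solution: u = C1*exp(-4*t) + C2*exp(3*t) + 6*t*exp(-4*t)/7.
Apply the initial conditions: u(0) = C1 + C2 = -3 and u'(0) = 6/7 - 4*C1 + 3*C2 = 3. Solving gives C1 = -78/49, C2 = -69/49.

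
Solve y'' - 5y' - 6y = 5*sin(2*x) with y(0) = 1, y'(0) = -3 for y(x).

Characteristic equation r² - 5r - 6 = 0 factors as (r - 6)(r + 1) = 0, so r = 6, -1.
Hence y_h = C1*exp(6*x) + C2*exp(-x).
Try y_p = A*cos(2*x) + B*sin(2*x). Substituting and equating the coefficients of cos(2x) and sin(2x) gives A = 1/4, B = -1/4, so y_p = -sin(2*x)/4 + cos(2*x)/4.
General solution: y = -sin(2*x)/4 + cos(2*x)/4 + C1*exp(6*x) + C2*exp(-x).
Apply the initial conditions: y(0) = 1/4 + C1 + C2 = 1 and y'(0) = -1/2 - C2 + 6*C1 = -3. Solving gives C1 = -1/4, C2 = 1.

y = -exp(6*x)/4 - sin(2*x)/4 + cos(2*x)/4 + exp(-x)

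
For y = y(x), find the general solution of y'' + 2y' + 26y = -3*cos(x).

Characteristic equation r² + 2r + 26 = 0 has discriminant (2)² - 4·(26) = -100 < 0, so r = -1 ± 5i.
Hence y_h = C1*cos(5*x)*exp(-x) + C2*exp(-x)*sin(5*x).
Try y_p = A*cos(x) + B*sin(x). Substituting and equating the coefficients of cos(x) and sin(x) gives A = -75/629, B = -6/629, so y_p = -75*cos(x)/629 - 6*sin(x)/629.

y = -75*cos(x)/629 - 6*sin(x)/629 + C1*cos(5*x)*exp(-x) + C2*exp(-x)*sin(5*x)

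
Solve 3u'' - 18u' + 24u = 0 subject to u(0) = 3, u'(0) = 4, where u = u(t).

Divide through by 3: u'' - 6u' + 8u = 0.
Characteristic equation r² - 6r + 8 = 0 factors as (r - 4)(r - 2) = 0, so r = 4, 2.
Hence u_h = C1*exp(4*t) + C2*exp(2*t).
Apply the initial conditions: u(0) = C1 + C2 = 3 and u'(0) = 2*C2 + 4*C1 = 4. Solving gives C1 = -1, C2 = 4.

u = -exp(4*t) + 4*exp(2*t)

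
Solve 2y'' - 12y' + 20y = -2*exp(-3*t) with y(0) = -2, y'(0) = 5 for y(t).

y = -exp(-3*t)/37 - 73*cos(t)*exp(3*t)/37 + 401*exp(3*t)*sin(t)/37

Divide through by 2: y'' - 6y' + 10y = -exp(-3*t).
Characteristic equation r² - 6r + 10 = 0 has discriminant (-6)² - 4·(10) = -4 < 0, so r = 3 ± i.
Hence y_h = C1*cos(t)*exp(3*t) + C2*exp(3*t)*sin(t).
Try y_p = A*exp(-3*t). Substituting into the equation and dividing by exp(-3*t) gives A = -1/37, so y_p = -exp(-3*t)/37.
General solution: y = -exp(-3*t)/37 + C1*cos(t)*exp(3*t) + C2*exp(3*t)*sin(t).
Apply the initial conditions: y(0) = -1/37 + C1 = -2 and y'(0) = 3/37 + C2 + 3*C1 = 5. Solving gives C1 = -73/37, C2 = 401/37.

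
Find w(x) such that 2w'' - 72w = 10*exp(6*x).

w = C1*exp(-6*x) + C2*exp(6*x) + 5*x*exp(6*x)/12

Divide through by 2: w'' - 36w = 5*exp(6*x).
Characteristic equation r² - 36 = 0 factors as (r + 6)(r - 6) = 0, so r = -6, 6.
Hence w_h = C1*exp(-6*x) + C2*exp(6*x).
Since exp(6*x) solves the homogeneous equation (r = 6 is a root of multiplicity 1), multiply the trial by x. Try w_p = A*x*exp(6*x). Substituting into the equation and dividing by exp(6*x) gives A = 5/12, so w_p = 5*x*exp(6*x)/12.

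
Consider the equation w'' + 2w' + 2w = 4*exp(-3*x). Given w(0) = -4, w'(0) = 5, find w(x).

Characteristic equation r² + 2r + 2 = 0 has discriminant (2)² - 4·(2) = -4 < 0, so r = -1 ± i.
Hence w_h = C1*cos(x)*exp(-x) + C2*exp(-x)*sin(x).
Try w_p = A*exp(-3*x). Substituting into the equation and dividing by exp(-3*x) gives A = 4/5, so w_p = 4*exp(-3*x)/5.
General solution: w = 4*exp(-3*x)/5 + C1*cos(x)*exp(-x) + C2*exp(-x)*sin(x).
Apply the initial conditions: w(0) = 4/5 + C1 = -4 and w'(0) = -12/5 + C2 - C1 = 5. Solving gives C1 = -24/5, C2 = 13/5.

w = 4*exp(-3*x)/5 - 24*cos(x)*exp(-x)/5 + 13*exp(-x)*sin(x)/5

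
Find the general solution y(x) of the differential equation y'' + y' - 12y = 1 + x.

Characteristic equation r² + r - 12 = 0 factors as (r - 3)(r + 4) = 0, so r = 3, -4.
Hence y_h = C1*exp(3*x) + C2*exp(-4*x).
For the particular solution try y_p = A0 + A1*x. Substituting and matching coefficients of each power of x gives A0 = -13/144, A1 = -1/12, so y_p = -13/144 - x/12.

y = -13/144 - x/12 + C1*exp(3*x) + C2*exp(-4*x)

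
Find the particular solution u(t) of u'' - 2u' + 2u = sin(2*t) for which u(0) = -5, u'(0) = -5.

u = -sin(2*t)/10 + cos(2*t)/5 - 26*cos(t)*exp(t)/5 + 2*exp(t)*sin(t)/5

Characteristic equation r² - 2r + 2 = 0 has discriminant (-2)² - 4·(2) = -4 < 0, so r = 1 ± i.
Hence u_h = C1*cos(t)*exp(t) + C2*exp(t)*sin(t).
Try u_p = A*cos(2*t) + B*sin(2*t). Substituting and equating the coefficients of cos(2t) and sin(2t) gives A = 1/5, B = -1/10, so u_p = -sin(2*t)/10 + cos(2*t)/5.
General solution: u = -sin(2*t)/10 + cos(2*t)/5 + C1*cos(t)*exp(t) + C2*exp(t)*sin(t).
Apply the initial conditions: u(0) = 1/5 + C1 = -5 and u'(0) = -1/5 + C1 + C2 = -5. Solving gives C1 = -26/5, C2 = 2/5.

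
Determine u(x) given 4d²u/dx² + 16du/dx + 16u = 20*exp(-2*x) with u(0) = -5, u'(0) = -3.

Divide through by 4: u'' + 4u' + 4u = 5*exp(-2*x).
Characteristic equation r² + 4r + 4 = 0 has discriminant (4)² - 4·(4) = 0, so r = -2 is a repeated root.
Hence u_h = (C1 + C2*x)*exp(-2*x).
Since exp(-2*x) solves the homogeneous equation (r = -2 is a root of multiplicity 2), multiply the trial by x^2. Try u_p = A*x^2*exp(-2*x). Substituting into the equation and dividing by exp(-2*x) gives A = 5/2, so u_p = 5*x^2*exp(-2*x)/2.
General solution: u = C1*exp(-2*x) + 5*x^2*exp(-2*x)/2 + C2*x*exp(-2*x).
Apply the initial conditions: u(0) = C1 = -5 and u'(0) = C2 - 2*C1 = -3. Solving gives C1 = -5, C2 = -13.

u = -5*exp(-2*x) - 13*x*exp(-2*x) + 5*x**2*exp(-2*x)/2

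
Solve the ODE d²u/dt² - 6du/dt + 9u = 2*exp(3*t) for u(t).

u = C1*exp(3*t) + t**2*exp(3*t) + C2*t*exp(3*t)

Characteristic equation r² - 6r + 9 = 0 has discriminant (-6)² - 4·(9) = 0, so r = 3 is a repeated root.
Hence u_h = (C1 + C2*t)*exp(3*t).
Since exp(3*t) solves the homogeneous equation (r = 3 is a root of multiplicity 2), multiply the trial by t^2. Try u_p = A*t^2*exp(3*t). Substituting into the equation and dividing by exp(3*t) gives A = 1, so u_p = t^2*exp(3*t).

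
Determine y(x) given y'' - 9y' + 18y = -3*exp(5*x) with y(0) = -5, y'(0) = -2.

y = -59*exp(3*x)/6 + 3*exp(5*x)/2 + 10*exp(6*x)/3

Characteristic equation r² - 9r + 18 = 0 factors as (r - 3)(r - 6) = 0, so r = 3, 6.
Hence y_h = C1*exp(3*x) + C2*exp(6*x).
Try y_p = A*exp(5*x). Substituting into the equation and dividing by exp(5*x) gives A = 3/2, so y_p = 3*exp(5*x)/2.
General solution: y = 3*exp(5*x)/2 + C1*exp(3*x) + C2*exp(6*x).
Apply the initial conditions: y(0) = 3/2 + C1 + C2 = -5 and y'(0) = 15/2 + 3*C1 + 6*C2 = -2. Solving gives C1 = -59/6, C2 = 10/3.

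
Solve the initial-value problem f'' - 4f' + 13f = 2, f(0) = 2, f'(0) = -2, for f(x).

f = 2/13 - 74*exp(2*x)*sin(3*x)/39 + 24*cos(3*x)*exp(2*x)/13

Characteristic equation r² - 4r + 13 = 0 has discriminant (-4)² - 4·(13) = -36 < 0, so r = 2 ± 3i.
Hence f_h = C1*cos(3*x)*exp(2*x) + C2*exp(2*x)*sin(3*x).
For the particular solution try f_p = A0. Substituting and matching coefficients of each power of x gives A0 = 2/13, so f_p = 2/13.
General solution: f = 2/13 + C1*cos(3*x)*exp(2*x) + C2*exp(2*x)*sin(3*x).
Apply the initial conditions: f(0) = 2/13 + C1 = 2 and f'(0) = 2*C1 + 3*C2 = -2. Solving gives C1 = 24/13, C2 = -74/39.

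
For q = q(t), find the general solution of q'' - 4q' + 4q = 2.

q = 1/2 + C1*exp(2*t) + C2*t*exp(2*t)

Characteristic equation r² - 4r + 4 = 0 has discriminant (-4)² - 4·(4) = 0, so r = 2 is a repeated root.
Hence q_h = (C1 + C2*t)*exp(2*t).
For the particular solution try q_p = A0. Substituting and matching coefficients of each power of t gives A0 = 1/2, so q_p = 1/2.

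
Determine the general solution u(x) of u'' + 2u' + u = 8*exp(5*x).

u = 2*exp(5*x)/9 + C1*exp(-x) + C2*x*exp(-x)

Characteristic equation r² + 2r + 1 = 0 has discriminant (2)² - 4·(1) = 0, so r = -1 is a repeated root.
Hence u_h = (C1 + C2*x)*exp(-x).
Try u_p = A*exp(5*x). Substituting into the equation and dividing by exp(5*x) gives A = 2/9, so u_p = 2*exp(5*x)/9.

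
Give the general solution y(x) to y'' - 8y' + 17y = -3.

Characteristic equation r² - 8r + 17 = 0 has discriminant (-8)² - 4·(17) = -4 < 0, so r = 4 ± i.
Hence y_h = C1*cos(x)*exp(4*x) + C2*exp(4*x)*sin(x).
For the particular solution try y_p = A0. Substituting and matching coefficients of each power of x gives A0 = -3/17, so y_p = -3/17.

y = -3/17 + C1*cos(x)*exp(4*x) + C2*exp(4*x)*sin(x)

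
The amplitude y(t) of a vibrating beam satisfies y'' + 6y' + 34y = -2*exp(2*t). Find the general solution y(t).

Characteristic equation r² + 6r + 34 = 0 has discriminant (6)² - 4·(34) = -100 < 0, so r = -3 ± 5i.
Hence y_h = C1*cos(5*t)*exp(-3*t) + C2*exp(-3*t)*sin(5*t).
Try y_p = A*exp(2*t). Substituting into the equation and dividing by exp(2*t) gives A = -1/25, so y_p = -exp(2*t)/25.

y = -exp(2*t)/25 + C1*cos(5*t)*exp(-3*t) + C2*exp(-3*t)*sin(5*t)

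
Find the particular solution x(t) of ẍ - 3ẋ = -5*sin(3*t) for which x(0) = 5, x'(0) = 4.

x = 38/9 - 5*cos(3*t)/18 + 5*sin(3*t)/18 + 19*exp(3*t)/18

Characteristic equation r² - 3r = 0 factors as (r - 3)r = 0, so r = 3, 0.
Hence x_h = C1*exp(3*t) + C2.
Try x_p = A*cos(3*t) + B*sin(3*t). Substituting and equating the coefficients of cos(3t) and sin(3t) gives A = -5/18, B = 5/18, so x_p = -5*cos(3*t)/18 + 5*sin(3*t)/18.
General solution: x = C2 - 5*cos(3*t)/18 + 5*sin(3*t)/18 + C1*exp(3*t).
Apply the initial conditions: x(0) = -5/18 + C1 + C2 = 5 and x'(0) = 5/6 + 3*C1 = 4. Solving gives C1 = 19/18, C2 = 38/9.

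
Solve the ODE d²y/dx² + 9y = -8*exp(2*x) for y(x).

y = -8*exp(2*x)/13 + C1*cos(3*x) + C2*sin(3*x)

Characteristic equation r² + 9 = 0 has discriminant (0)² - 4·(9) = -36 < 0, so r = ± 3i.
Hence y_h = C1*cos(3*x) + C2*sin(3*x).
Try y_p = A*exp(2*x). Substituting into the equation and dividing by exp(2*x) gives A = -8/13, so y_p = -8*exp(2*x)/13.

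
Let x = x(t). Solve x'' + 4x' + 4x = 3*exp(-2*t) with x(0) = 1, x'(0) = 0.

x = 2*t*exp(-2*t) + 3*t**2*exp(-2*t)/2 + exp(-2*t)

Characteristic equation r² + 4r + 4 = 0 has discriminant (4)² - 4·(4) = 0, so r = -2 is a repeated root.
Hence x_h = (C1 + C2*t)*exp(-2*t).
Since exp(-2*t) solves the homogeneous equation (r = -2 is a root of multiplicity 2), multiply the trial by t^2. Try x_p = A*t^2*exp(-2*t). Substituting into the equation and dividing by exp(-2*t) gives A = 3/2, so x_p = 3*t^2*exp(-2*t)/2.
General solution: x = C1*exp(-2*t) + 3*t^2*exp(-2*t)/2 + C2*t*exp(-2*t).
Apply the initial conditions: x(0) = C1 = 1 and x'(0) = C2 - 2*C1 = 0. Solving gives C1 = 1, C2 = 2.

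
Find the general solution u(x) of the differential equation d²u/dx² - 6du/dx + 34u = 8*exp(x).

Characteristic equation r² - 6r + 34 = 0 has discriminant (-6)² - 4·(34) = -100 < 0, so r = 3 ± 5i.
Hence u_h = C1*cos(5*x)*exp(3*x) + C2*exp(3*x)*sin(5*x).
Try u_p = A*exp(x). Substituting into the equation and dividing by exp(x) gives A = 8/29, so u_p = 8*exp(x)/29.

u = 8*exp(x)/29 + C1*cos(5*x)*exp(3*x) + C2*exp(3*x)*sin(5*x)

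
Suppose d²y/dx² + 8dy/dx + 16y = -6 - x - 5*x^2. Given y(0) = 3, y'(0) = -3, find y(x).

Characteristic equation r² + 8r + 16 = 0 has discriminant (8)² - 4·(16) = 0, so r = -4 is a repeated root.
Hence y_h = (C1 + C2*x)*exp(-4*x).
For the particular solution try y_p = A0 + A1*x + A2*x^2. Substituting and matching coefficients of each power of x gives A0 = -59/128, A1 = 1/4, A2 = -5/16, so y_p = -59/128 - 5*x^2/16 + x/4.
General solution: y = -59/128 - 5*x^2/16 + x/4 + C1*exp(-4*x) + C2*x*exp(-4*x).
Apply the initial conditions: y(0) = -59/128 + C1 = 3 and y'(0) = 1/4 + C2 - 4*C1 = -3. Solving gives C1 = 443/128, C2 = 339/32.

y = -59/128 - 5*x**2/16 + x/4 + 443*exp(-4*x)/128 + 339*x*exp(-4*x)/32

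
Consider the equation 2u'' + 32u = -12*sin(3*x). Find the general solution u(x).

Divide through by 2: u'' + 16u = -6*sin(3*x).
Characteristic equation r² + 16 = 0 has discriminant (0)² - 4·(16) = -64 < 0, so r = ± 4i.
Hence u_h = C1*cos(4*x) + C2*sin(4*x).
Try u_p = A*cos(3*x) + B*sin(3*x). Substituting and equating the coefficients of cos(3x) and sin(3x) gives A = 0, B = -6/7, so u_p = -6*sin(3*x)/7.

u = -6*sin(3*x)/7 + C1*cos(4*x) + C2*sin(4*x)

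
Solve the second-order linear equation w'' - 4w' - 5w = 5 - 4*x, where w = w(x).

Characteristic equation r² - 4r - 5 = 0 factors as (r - 5)(r + 1) = 0, so r = 5, -1.
Hence w_h = C1*exp(5*x) + C2*exp(-x).
For the particular solution try w_p = A0 + A1*x. Substituting and matching coefficients of each power of x gives A0 = -41/25, A1 = 4/5, so w_p = -41/25 + 4*x/5.

w = -41/25 + 4*x/5 + C1*exp(5*x) + C2*exp(-x)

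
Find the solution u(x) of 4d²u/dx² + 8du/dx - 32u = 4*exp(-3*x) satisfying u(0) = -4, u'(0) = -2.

u = -89*exp(2*x)/30 - 5*exp(-4*x)/6 - exp(-3*x)/5

Divide through by 4: u'' + 2u' - 8u = exp(-3*x).
Characteristic equation r² + 2r - 8 = 0 factors as (r - 2)(r + 4) = 0, so r = 2, -4.
Hence u_h = C1*exp(2*x) + C2*exp(-4*x).
Try u_p = A*exp(-3*x). Substituting into the equation and dividing by exp(-3*x) gives A = -1/5, so u_p = -exp(-3*x)/5.
General solution: u = -exp(-3*x)/5 + C1*exp(2*x) + C2*exp(-4*x).
Apply the initial conditions: u(0) = -1/5 + C1 + C2 = -4 and u'(0) = 3/5 - 4*C2 + 2*C1 = -2. Solving gives C1 = -89/30, C2 = -5/6.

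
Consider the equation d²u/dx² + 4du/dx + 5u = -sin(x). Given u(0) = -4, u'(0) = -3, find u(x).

u = -sin(x)/8 + cos(x)/8 - 89*exp(-2*x)*sin(x)/8 - 33*cos(x)*exp(-2*x)/8

Characteristic equation r² + 4r + 5 = 0 has discriminant (4)² - 4·(5) = -4 < 0, so r = -2 ± i.
Hence u_h = C1*cos(x)*exp(-2*x) + C2*exp(-2*x)*sin(x).
Try u_p = A*cos(x) + B*sin(x). Substituting and equating the coefficients of cos(x) and sin(x) gives A = 1/8, B = -1/8, so u_p = -sin(x)/8 + cos(x)/8.
General solution: u = -sin(x)/8 + cos(x)/8 + C1*cos(x)*exp(-2*x) + C2*exp(-2*x)*sin(x).
Apply the initial conditions: u(0) = 1/8 + C1 = -4 and u'(0) = -1/8 + C2 - 2*C1 = -3. Solving gives C1 = -33/8, C2 = -89/8.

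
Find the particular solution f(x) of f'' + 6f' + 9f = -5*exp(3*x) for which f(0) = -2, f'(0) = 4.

Characteristic equation r² + 6r + 9 = 0 has discriminant (6)² - 4·(9) = 0, so r = -3 is a repeated root.
Hence f_h = (C1 + C2*x)*exp(-3*x).
Try f_p = A*exp(3*x). Substituting into the equation and dividing by exp(3*x) gives A = -5/36, so f_p = -5*exp(3*x)/36.
General solution: f = -5*exp(3*x)/36 + C1*exp(-3*x) + C2*x*exp(-3*x).
Apply the initial conditions: f(0) = -5/36 + C1 = -2 and f'(0) = -5/12 + C2 - 3*C1 = 4. Solving gives C1 = -67/36, C2 = -7/6.

f = -67*exp(-3*x)/36 - 5*exp(3*x)/36 - 7*x*exp(-3*x)/6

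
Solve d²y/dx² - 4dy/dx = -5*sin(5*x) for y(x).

Characteristic equation r² - 4r = 0 factors as (r - 4)r = 0, so r = 4, 0.
Hence y_h = C1*exp(4*x) + C2.
Try y_p = A*cos(5*x) + B*sin(5*x). Substituting and equating the coefficients of cos(5x) and sin(5x) gives A = -4/41, B = 5/41, so y_p = -4*cos(5*x)/41 + 5*sin(5*x)/41.

y = C2 - 4*cos(5*x)/41 + 5*sin(5*x)/41 + C1*exp(4*x)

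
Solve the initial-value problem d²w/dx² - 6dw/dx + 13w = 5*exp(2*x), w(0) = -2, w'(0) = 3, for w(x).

w = -3*cos(2*x)*exp(3*x) + 5*exp(3*x)*sin(2*x) + exp(2*x)

Characteristic equation r² - 6r + 13 = 0 has discriminant (-6)² - 4·(13) = -16 < 0, so r = 3 ± 2i.
Hence w_h = C1*cos(2*x)*exp(3*x) + C2*exp(3*x)*sin(2*x).
Try w_p = A*exp(2*x). Substituting into the equation and dividing by exp(2*x) gives A = 1, so w_p = exp(2*x).
General solution: w = C1*cos(2*x)*exp(3*x) + C2*exp(3*x)*sin(2*x) + exp(2*x).
Apply the initial conditions: w(0) = 1 + C1 = -2 and w'(0) = 2 + 2*C2 + 3*C1 = 3. Solving gives C1 = -3, C2 = 5.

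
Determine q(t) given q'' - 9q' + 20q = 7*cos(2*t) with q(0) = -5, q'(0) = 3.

q = -147*exp(4*t)/5 - 63*sin(2*t)/290 + 28*cos(2*t)/145 + 702*exp(5*t)/29

Characteristic equation r² - 9r + 20 = 0 factors as (r - 5)(r - 4) = 0, so r = 5, 4.
Hence q_h = C1*exp(5*t) + C2*exp(4*t).
Try q_p = A*cos(2*t) + B*sin(2*t). Substituting and equating the coefficients of cos(2t) and sin(2t) gives A = 28/145, B = -63/290, so q_p = -63*sin(2*t)/290 + 28*cos(2*t)/145.
General solution: q = -63*sin(2*t)/290 + 28*cos(2*t)/145 + C1*exp(5*t) + C2*exp(4*t).
Apply the initial conditions: q(0) = 28/145 + C1 + C2 = -5 and q'(0) = -63/145 + 4*C2 + 5*C1 = 3. Solving gives C1 = 702/29, C2 = -147/5.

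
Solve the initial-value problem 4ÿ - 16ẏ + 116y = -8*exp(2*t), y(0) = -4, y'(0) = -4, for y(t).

y = -2*exp(2*t)/25 - 98*cos(5*t)*exp(2*t)/25 + 4*exp(2*t)*sin(5*t)/5

Divide through by 4: y'' - 4y' + 29y = -2*exp(2*t).
Characteristic equation r² - 4r + 29 = 0 has discriminant (-4)² - 4·(29) = -100 < 0, so r = 2 ± 5i.
Hence y_h = C1*cos(5*t)*exp(2*t) + C2*exp(2*t)*sin(5*t).
Try y_p = A*exp(2*t). Substituting into the equation and dividing by exp(2*t) gives A = -2/25, so y_p = -2*exp(2*t)/25.
General solution: y = -2*exp(2*t)/25 + C1*cos(5*t)*exp(2*t) + C2*exp(2*t)*sin(5*t).
Apply the initial conditions: y(0) = -2/25 + C1 = -4 and y'(0) = -4/25 + 2*C1 + 5*C2 = -4. Solving gives C1 = -98/25, C2 = 4/5.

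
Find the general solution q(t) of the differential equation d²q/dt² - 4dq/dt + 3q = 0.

q = C1*exp(t) + C2*exp(3*t)

Characteristic equation r² - 4r + 3 = 0 factors as (r - 1)(r - 3) = 0, so r = 1, 3.
Hence q_h = C1*exp(t) + C2*exp(3*t).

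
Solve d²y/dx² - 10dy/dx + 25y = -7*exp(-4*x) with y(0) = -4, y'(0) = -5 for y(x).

Characteristic equation r² - 10r + 25 = 0 has discriminant (-10)² - 4·(25) = 0, so r = 5 is a repeated root.
Hence y_h = (C1 + C2*x)*exp(5*x).
Try y_p = A*exp(-4*x). Substituting into the equation and dividing by exp(-4*x) gives A = -7/81, so y_p = -7*exp(-4*x)/81.
General solution: y = -7*exp(-4*x)/81 + C1*exp(5*x) + C2*x*exp(5*x).
Apply the initial conditions: y(0) = -7/81 + C1 = -4 and y'(0) = 28/81 + C2 + 5*C1 = -5. Solving gives C1 = -317/81, C2 = 128/9.

y = -317*exp(5*x)/81 - 7*exp(-4*x)/81 + 128*x*exp(5*x)/9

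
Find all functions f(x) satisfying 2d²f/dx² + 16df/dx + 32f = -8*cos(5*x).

f = -160*sin(5*x)/1681 + 36*cos(5*x)/1681 + C1*exp(-4*x) + C2*x*exp(-4*x)

Divide through by 2: f'' + 8f' + 16f = -4*cos(5*x).
Characteristic equation r² + 8r + 16 = 0 has discriminant (8)² - 4·(16) = 0, so r = -4 is a repeated root.
Hence f_h = (C1 + C2*x)*exp(-4*x).
Try f_p = A*cos(5*x) + B*sin(5*x). Substituting and equating the coefficients of cos(5x) and sin(5x) gives A = 36/1681, B = -160/1681, so f_p = -160*sin(5*x)/1681 + 36*cos(5*x)/1681.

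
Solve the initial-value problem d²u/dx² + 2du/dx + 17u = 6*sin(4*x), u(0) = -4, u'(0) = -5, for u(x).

u = -48*cos(4*x)/65 + 6*sin(4*x)/65 - 561*exp(-x)*sin(4*x)/260 - 212*cos(4*x)*exp(-x)/65

Characteristic equation r² + 2r + 17 = 0 has discriminant (2)² - 4·(17) = -64 < 0, so r = -1 ± 4i.
Hence u_h = C1*cos(4*x)*exp(-x) + C2*exp(-x)*sin(4*x).
Try u_p = A*cos(4*x) + B*sin(4*x). Substituting and equating the coefficients of cos(4x) and sin(4x) gives A = -48/65, B = 6/65, so u_p = -48*cos(4*x)/65 + 6*sin(4*x)/65.
General solution: u = -48*cos(4*x)/65 + 6*sin(4*x)/65 + C1*cos(4*x)*exp(-x) + C2*exp(-x)*sin(4*x).
Apply the initial conditions: u(0) = -48/65 + C1 = -4 and u'(0) = 24/65 - C1 + 4*C2 = -5. Solving gives C1 = -212/65, C2 = -561/260.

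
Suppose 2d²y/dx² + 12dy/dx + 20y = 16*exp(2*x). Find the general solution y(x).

y = 4*exp(2*x)/13 + C1*cos(x)*exp(-3*x) + C2*exp(-3*x)*sin(x)

Divide through by 2: y'' + 6y' + 10y = 8*exp(2*x).
Characteristic equation r² + 6r + 10 = 0 has discriminant (6)² - 4·(10) = -4 < 0, so r = -3 ± i.
Hence y_h = C1*cos(x)*exp(-3*x) + C2*exp(-3*x)*sin(x).
Try y_p = A*exp(2*x). Substituting into the equation and dividing by exp(2*x) gives A = 4/13, so y_p = 4*exp(2*x)/13.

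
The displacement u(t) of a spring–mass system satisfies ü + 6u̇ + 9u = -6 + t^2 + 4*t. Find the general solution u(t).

u = -8/9 + t**2/9 + 8*t/27 + C1*exp(-3*t) + C2*t*exp(-3*t)

Characteristic equation r² + 6r + 9 = 0 has discriminant (6)² - 4·(9) = 0, so r = -3 is a repeated root.
Hence u_h = (C1 + C2*t)*exp(-3*t).
For the particular solution try u_p = A0 + A1*t + A2*t^2. Substituting and matching coefficients of each power of t gives A0 = -8/9, A1 = 8/27, A2 = 1/9, so u_p = -8/9 + t^2/9 + 8*t/27.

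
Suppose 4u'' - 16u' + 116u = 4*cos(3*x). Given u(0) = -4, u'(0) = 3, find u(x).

Divide through by 4: u'' - 4u' + 29u = cos(3*x).
Characteristic equation r² - 4r + 29 = 0 has discriminant (-4)² - 4·(29) = -100 < 0, so r = 2 ± 5i.
Hence u_h = C1*cos(5*x)*exp(2*x) + C2*exp(2*x)*sin(5*x).
Try u_p = A*cos(3*x) + B*sin(3*x). Substituting and equating the coefficients of cos(3x) and sin(3x) gives A = 5/136, B = -3/136, so u_p = -3*sin(3*x)/136 + 5*cos(3*x)/136.
General solution: u = -3*sin(3*x)/136 + 5*cos(3*x)/136 + C1*cos(5*x)*exp(2*x) + C2*exp(2*x)*sin(5*x).
Apply the initial conditions: u(0) = 5/136 + C1 = -4 and u'(0) = -9/136 + 2*C1 + 5*C2 = 3. Solving gives C1 = -549/136, C2 = 303/136.

u = -3*sin(3*x)/136 + 5*cos(3*x)/136 - 549*cos(5*x)*exp(2*x)/136 + 303*exp(2*x)*sin(5*x)/136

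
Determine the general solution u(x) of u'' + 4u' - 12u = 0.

Characteristic equation r² + 4r - 12 = 0 factors as (r - 2)(r + 6) = 0, so r = 2, -6.
Hence u_h = C1*exp(2*x) + C2*exp(-6*x).

u = C1*exp(2*x) + C2*exp(-6*x)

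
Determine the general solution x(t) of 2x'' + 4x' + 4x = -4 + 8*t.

Divide through by 2: x'' + 2x' + 2x = -2 + 4*t.
Characteristic equation r² + 2r + 2 = 0 has discriminant (2)² - 4·(2) = -4 < 0, so r = -1 ± i.
Hence x_h = C1*cos(t)*exp(-t) + C2*exp(-t)*sin(t).
For the particular solution try x_p = A0 + A1*t. Substituting and matching coefficients of each power of t gives A0 = -3, A1 = 2, so x_p = -3 + 2*t.

x = -3 + 2*t + C1*cos(t)*exp(-t) + C2*exp(-t)*sin(t)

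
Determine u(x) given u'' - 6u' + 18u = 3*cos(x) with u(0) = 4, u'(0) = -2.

u = -18*sin(x)/325 + 51*cos(x)/325 - 4379*exp(3*x)*sin(3*x)/975 + 1249*cos(3*x)*exp(3*x)/325

Characteristic equation r² - 6r + 18 = 0 has discriminant (-6)² - 4·(18) = -36 < 0, so r = 3 ± 3i.
Hence u_h = C1*cos(3*x)*exp(3*x) + C2*exp(3*x)*sin(3*x).
Try u_p = A*cos(x) + B*sin(x). Substituting and equating the coefficients of cos(x) and sin(x) gives A = 51/325, B = -18/325, so u_p = -18*sin(x)/325 + 51*cos(x)/325.
General solution: u = -18*sin(x)/325 + 51*cos(x)/325 + C1*cos(3*x)*exp(3*x) + C2*exp(3*x)*sin(3*x).
Apply the initial conditions: u(0) = 51/325 + C1 = 4 and u'(0) = -18/325 + 3*C1 + 3*C2 = -2. Solving gives C1 = 1249/325, C2 = -4379/975.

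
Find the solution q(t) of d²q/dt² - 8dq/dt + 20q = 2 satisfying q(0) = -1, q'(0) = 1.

q = 1/10 - 11*cos(2*t)*exp(4*t)/10 + 27*exp(4*t)*sin(2*t)/10

Characteristic equation r² - 8r + 20 = 0 has discriminant (-8)² - 4·(20) = -16 < 0, so r = 4 ± 2i.
Hence q_h = C1*cos(2*t)*exp(4*t) + C2*exp(4*t)*sin(2*t).
For the particular solution try q_p = A0. Substituting and matching coefficients of each power of t gives A0 = 1/10, so q_p = 1/10.
General solution: q = 1/10 + C1*cos(2*t)*exp(4*t) + C2*exp(4*t)*sin(2*t).
Apply the initial conditions: q(0) = 1/10 + C1 = -1 and q'(0) = 2*C2 + 4*C1 = 1. Solving gives C1 = -11/10, C2 = 27/10.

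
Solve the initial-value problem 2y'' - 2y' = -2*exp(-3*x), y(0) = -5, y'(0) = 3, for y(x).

y = -23/3 - exp(-3*x)/12 + 11*exp(x)/4

Divide through by 2: y'' - y' = -exp(-3*x).
Characteristic equation r² - r = 0 factors as (r - 1)r = 0, so r = 1, 0.
Hence y_h = C1*exp(x) + C2.
Try y_p = A*exp(-3*x). Substituting into the equation and dividing by exp(-3*x) gives A = -1/12, so y_p = -exp(-3*x)/12.
General solution: y = C2 - exp(-3*x)/12 + C1*exp(x).
Apply the initial conditions: y(0) = -1/12 + C1 + C2 = -5 and y'(0) = 1/4 + C1 = 3. Solving gives C1 = 11/4, C2 = -23/3.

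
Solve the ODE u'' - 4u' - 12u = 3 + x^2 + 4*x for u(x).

u = -37/216 - 5*x/18 - x**2/12 + C1*exp(-2*x) + C2*exp(6*x)

Characteristic equation r² - 4r - 12 = 0 factors as (r + 2)(r - 6) = 0, so r = -2, 6.
Hence u_h = C1*exp(-2*x) + C2*exp(6*x).
For the particular solution try u_p = A0 + A1*x + A2*x^2. Substituting and matching coefficients of each power of x gives A0 = -37/216, A1 = -5/18, A2 = -1/12, so u_p = -37/216 - 5*x/18 - x^2/12.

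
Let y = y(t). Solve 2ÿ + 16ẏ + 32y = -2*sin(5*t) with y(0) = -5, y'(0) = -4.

Divide through by 2: y'' + 8y' + 16y = -sin(5*t).
Characteristic equation r² + 8r + 16 = 0 has discriminant (8)² - 4·(16) = 0, so r = -4 is a repeated root.
Hence y_h = (C1 + C2*t)*exp(-4*t).
Try y_p = A*cos(5*t) + B*sin(5*t). Substituting and equating the coefficients of cos(5t) and sin(5t) gives A = 40/1681, B = 9/1681, so y_p = 9*sin(5*t)/1681 + 40*cos(5*t)/1681.
General solution: y = 9*sin(5*t)/1681 + 40*cos(5*t)/1681 + C1*exp(-4*t) + C2*t*exp(-4*t).
Apply the initial conditions: y(0) = 40/1681 + C1 = -5 and y'(0) = 45/1681 + C2 - 4*C1 = -4. Solving gives C1 = -8445/1681, C2 = -989/41.

y = -8445*exp(-4*t)/1681 + 9*sin(5*t)/1681 + 40*cos(5*t)/1681 - 989*t*exp(-4*t)/41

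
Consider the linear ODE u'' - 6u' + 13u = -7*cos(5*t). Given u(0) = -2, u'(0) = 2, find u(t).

Characteristic equation r² - 6r + 13 = 0 has discriminant (-6)² - 4·(13) = -16 < 0, so r = 3 ± 2i.
Hence u_h = C1*cos(2*t)*exp(3*t) + C2*exp(3*t)*sin(2*t).
Try u_p = A*cos(5*t) + B*sin(5*t). Substituting and equating the coefficients of cos(5t) and sin(5t) gives A = 7/87, B = 35/174, so u_p = 7*cos(5*t)/87 + 35*sin(5*t)/174.
General solution: u = 7*cos(5*t)/87 + 35*sin(5*t)/174 + C1*cos(2*t)*exp(3*t) + C2*exp(3*t)*sin(2*t).
Apply the initial conditions: u(0) = 7/87 + C1 = -2 and u'(0) = 175/174 + 2*C2 + 3*C1 = 2. Solving gives C1 = -181/87, C2 = 1259/348.

u = 7*cos(5*t)/87 + 35*sin(5*t)/174 - 181*cos(2*t)*exp(3*t)/87 + 1259*exp(3*t)*sin(2*t)/348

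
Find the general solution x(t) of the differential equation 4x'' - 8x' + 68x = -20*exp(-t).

Divide through by 4: x'' - 2x' + 17x = -5*exp(-t).
Characteristic equation r² - 2r + 17 = 0 has discriminant (-2)² - 4·(17) = -64 < 0, so r = 1 ± 4i.
Hence x_h = C1*cos(4*t)*exp(t) + C2*exp(t)*sin(4*t).
Try x_p = A*exp(-t). Substituting into the equation and dividing by exp(-t) gives A = -1/4, so x_p = -exp(-t)/4.

x = -exp(-t)/4 + C1*cos(4*t)*exp(t) + C2*exp(t)*sin(4*t)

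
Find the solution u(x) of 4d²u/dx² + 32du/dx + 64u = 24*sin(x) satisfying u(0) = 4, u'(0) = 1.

u = -48*cos(x)/289 + 90*sin(x)/289 + 1204*exp(-4*x)/289 + 295*x*exp(-4*x)/17

Divide through by 4: u'' + 8u' + 16u = 6*sin(x).
Characteristic equation r² + 8r + 16 = 0 has discriminant (8)² - 4·(16) = 0, so r = -4 is a repeated root.
Hence u_h = (C1 + C2*x)*exp(-4*x).
Try u_p = A*cos(x) + B*sin(x). Substituting and equating the coefficients of cos(x) and sin(x) gives A = -48/289, B = 90/289, so u_p = -48*cos(x)/289 + 90*sin(x)/289.
General solution: u = -48*cos(x)/289 + 90*sin(x)/289 + C1*exp(-4*x) + C2*x*exp(-4*x).
Apply the initial conditions: u(0) = -48/289 + C1 = 4 and u'(0) = 90/289 + C2 - 4*C1 = 1. Solving gives C1 = 1204/289, C2 = 295/17.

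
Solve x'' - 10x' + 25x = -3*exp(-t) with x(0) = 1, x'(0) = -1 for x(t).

x = -exp(-t)/12 + 13*exp(5*t)/12 - 13*t*exp(5*t)/2

Characteristic equation r² - 10r + 25 = 0 has discriminant (-10)² - 4·(25) = 0, so r = 5 is a repeated root.
Hence x_h = (C1 + C2*t)*exp(5*t).
Try x_p = A*exp(-t). Substituting into the equation and dividing by exp(-t) gives A = -1/12, so x_p = -exp(-t)/12.
General solution: x = -exp(-t)/12 + C1*exp(5*t) + C2*t*exp(5*t).
Apply the initial conditions: x(0) = -1/12 + C1 = 1 and x'(0) = 1/12 + C2 + 5*C1 = -1. Solving gives C1 = 13/12, C2 = -13/2.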